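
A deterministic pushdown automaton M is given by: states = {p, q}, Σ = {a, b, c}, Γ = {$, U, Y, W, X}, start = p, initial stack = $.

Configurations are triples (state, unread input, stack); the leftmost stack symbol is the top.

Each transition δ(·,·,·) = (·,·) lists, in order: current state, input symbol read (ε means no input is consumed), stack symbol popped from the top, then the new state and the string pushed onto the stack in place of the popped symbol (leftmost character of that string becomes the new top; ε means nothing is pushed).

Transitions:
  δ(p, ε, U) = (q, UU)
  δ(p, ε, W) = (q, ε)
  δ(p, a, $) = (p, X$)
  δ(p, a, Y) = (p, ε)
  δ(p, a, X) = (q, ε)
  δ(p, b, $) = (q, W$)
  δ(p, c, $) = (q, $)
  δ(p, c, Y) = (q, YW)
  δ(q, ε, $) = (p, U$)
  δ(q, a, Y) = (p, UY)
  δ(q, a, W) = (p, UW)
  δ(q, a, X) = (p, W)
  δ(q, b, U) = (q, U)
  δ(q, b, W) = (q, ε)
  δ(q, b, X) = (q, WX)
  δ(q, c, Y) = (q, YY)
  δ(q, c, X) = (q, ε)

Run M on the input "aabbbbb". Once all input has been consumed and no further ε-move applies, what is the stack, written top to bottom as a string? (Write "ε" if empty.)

UU$

(p, aabbbbb, $)
  read a, top $: go to p, push X$ → (p, abbbbb, X$)
  read a, top X: go to q, push ε → (q, bbbbb, $)
  ε-move, top $: go to p, push U$ → (p, bbbbb, U$)
  ε-move, top U: go to q, push UU → (q, bbbbb, UU$)
  read b, top U: go to q, push U → (q, bbbb, UU$)
  read b, top U: go to q, push U → (q, bbb, UU$)
  read b, top U: go to q, push U → (q, bb, UU$)
  read b, top U: go to q, push U → (q, b, UU$)
  read b, top U: go to q, push U → (q, ε, UU$)
All input consumed in state q with stack UU$.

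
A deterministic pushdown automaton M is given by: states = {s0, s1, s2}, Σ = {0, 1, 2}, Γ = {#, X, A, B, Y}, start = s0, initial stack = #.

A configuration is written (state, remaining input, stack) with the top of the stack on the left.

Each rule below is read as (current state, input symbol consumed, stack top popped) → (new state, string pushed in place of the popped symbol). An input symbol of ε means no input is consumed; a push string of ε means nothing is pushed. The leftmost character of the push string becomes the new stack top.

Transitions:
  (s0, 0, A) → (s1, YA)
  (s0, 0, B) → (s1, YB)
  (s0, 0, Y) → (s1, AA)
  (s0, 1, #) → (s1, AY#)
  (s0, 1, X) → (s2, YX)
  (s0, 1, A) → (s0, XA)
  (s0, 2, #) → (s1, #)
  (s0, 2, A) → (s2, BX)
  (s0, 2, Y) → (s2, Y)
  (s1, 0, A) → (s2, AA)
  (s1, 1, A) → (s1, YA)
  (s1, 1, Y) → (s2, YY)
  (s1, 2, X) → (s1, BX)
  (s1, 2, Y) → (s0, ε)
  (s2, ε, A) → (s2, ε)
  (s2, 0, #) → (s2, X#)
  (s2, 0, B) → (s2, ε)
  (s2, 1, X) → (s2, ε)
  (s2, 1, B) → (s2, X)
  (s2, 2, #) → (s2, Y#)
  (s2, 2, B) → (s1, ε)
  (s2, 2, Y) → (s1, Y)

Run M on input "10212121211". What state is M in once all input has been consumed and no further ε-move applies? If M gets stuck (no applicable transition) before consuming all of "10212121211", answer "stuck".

(s0, 10212121211, #)
  read 1, top #: go to s1, push AY# → (s1, 0212121211, AY#)
  read 0, top A: go to s2, push AA → (s2, 212121211, AAY#)
  ε-move, top A: go to s2, push ε → (s2, 212121211, AY#)
  ε-move, top A: go to s2, push ε → (s2, 212121211, Y#)
  read 2, top Y: go to s1, push Y → (s1, 12121211, Y#)
  read 1, top Y: go to s2, push YY → (s2, 2121211, YY#)
  read 2, top Y: go to s1, push Y → (s1, 121211, YY#)
  read 1, top Y: go to s2, push YY → (s2, 21211, YYY#)
  read 2, top Y: go to s1, push Y → (s1, 1211, YYY#)
  read 1, top Y: go to s2, push YY → (s2, 211, YYYY#)
  read 2, top Y: go to s1, push Y → (s1, 11, YYYY#)
  read 1, top Y: go to s2, push YY → (s2, 1, YYYYY#)
No transition for (s2, 1, top Y); M blocks with input 1 remaining.

stuck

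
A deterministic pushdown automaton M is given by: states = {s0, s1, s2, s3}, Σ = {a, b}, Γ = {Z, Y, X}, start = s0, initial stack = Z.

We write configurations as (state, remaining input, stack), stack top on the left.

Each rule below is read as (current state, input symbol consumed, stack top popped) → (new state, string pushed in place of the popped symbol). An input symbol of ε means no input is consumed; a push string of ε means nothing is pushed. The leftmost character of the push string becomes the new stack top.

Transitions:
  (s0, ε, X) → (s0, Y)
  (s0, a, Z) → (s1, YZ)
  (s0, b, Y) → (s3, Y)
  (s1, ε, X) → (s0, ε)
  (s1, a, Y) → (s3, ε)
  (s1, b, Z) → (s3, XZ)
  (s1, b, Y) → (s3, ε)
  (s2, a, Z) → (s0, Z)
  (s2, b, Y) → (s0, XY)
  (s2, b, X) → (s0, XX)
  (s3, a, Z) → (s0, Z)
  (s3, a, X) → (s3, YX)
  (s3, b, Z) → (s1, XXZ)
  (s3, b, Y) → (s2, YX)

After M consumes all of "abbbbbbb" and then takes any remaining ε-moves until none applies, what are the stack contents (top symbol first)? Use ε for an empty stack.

(s0, abbbbbbb, Z)
  read a, top Z: go to s1, push YZ → (s1, bbbbbbb, YZ)
  read b, top Y: go to s3, push ε → (s3, bbbbbb, Z)
  read b, top Z: go to s1, push XXZ → (s1, bbbbb, XXZ)
  ε-move, top X: go to s0, push ε → (s0, bbbbb, XZ)
  ε-move, top X: go to s0, push Y → (s0, bbbbb, YZ)
  read b, top Y: go to s3, push Y → (s3, bbbb, YZ)
  read b, top Y: go to s2, push YX → (s2, bbb, YXZ)
  read b, top Y: go to s0, push XY → (s0, bb, XYXZ)
  ε-move, top X: go to s0, push Y → (s0, bb, YYXZ)
  read b, top Y: go to s3, push Y → (s3, b, YYXZ)
  read b, top Y: go to s2, push YX → (s2, ε, YXYXZ)
All input consumed in state s2 with stack YXYXZ.

YXYXZ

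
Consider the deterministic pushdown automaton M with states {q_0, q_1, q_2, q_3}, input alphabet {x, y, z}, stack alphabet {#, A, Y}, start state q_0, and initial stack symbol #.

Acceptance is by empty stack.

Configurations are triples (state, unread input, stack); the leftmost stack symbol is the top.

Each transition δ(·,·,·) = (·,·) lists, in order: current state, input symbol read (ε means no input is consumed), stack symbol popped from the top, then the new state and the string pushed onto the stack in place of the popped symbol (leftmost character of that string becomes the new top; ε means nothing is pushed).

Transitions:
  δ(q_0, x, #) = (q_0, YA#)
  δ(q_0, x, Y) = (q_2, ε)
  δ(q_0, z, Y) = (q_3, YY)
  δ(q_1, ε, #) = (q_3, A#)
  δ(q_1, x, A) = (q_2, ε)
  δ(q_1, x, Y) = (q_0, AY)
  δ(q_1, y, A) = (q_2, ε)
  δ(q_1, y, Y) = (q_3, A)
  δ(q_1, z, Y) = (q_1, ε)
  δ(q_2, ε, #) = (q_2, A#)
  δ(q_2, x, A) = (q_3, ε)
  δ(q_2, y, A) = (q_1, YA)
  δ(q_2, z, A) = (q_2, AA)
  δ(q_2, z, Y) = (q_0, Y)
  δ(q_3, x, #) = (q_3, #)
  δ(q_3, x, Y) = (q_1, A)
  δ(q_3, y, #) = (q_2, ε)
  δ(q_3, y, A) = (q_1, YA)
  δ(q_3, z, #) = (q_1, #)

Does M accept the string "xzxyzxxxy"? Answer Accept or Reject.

(q_0, xzxyzxxxy, #)
  read x, top #: go to q_0, push YA# → (q_0, zxyzxxxy, YA#)
  read z, top Y: go to q_3, push YY → (q_3, xyzxxxy, YYA#)
  read x, top Y: go to q_1, push A → (q_1, yzxxxy, AYA#)
  read y, top A: go to q_2, push ε → (q_2, zxxxy, YA#)
  read z, top Y: go to q_0, push Y → (q_0, xxxy, YA#)
  read x, top Y: go to q_2, push ε → (q_2, xxy, A#)
  read x, top A: go to q_3, push ε → (q_3, xy, #)
  read x, top #: go to q_3, push # → (q_3, y, #)
  read y, top #: go to q_2, push ε → (q_2, ε, ε)
All input consumed and the stack is empty.

Accept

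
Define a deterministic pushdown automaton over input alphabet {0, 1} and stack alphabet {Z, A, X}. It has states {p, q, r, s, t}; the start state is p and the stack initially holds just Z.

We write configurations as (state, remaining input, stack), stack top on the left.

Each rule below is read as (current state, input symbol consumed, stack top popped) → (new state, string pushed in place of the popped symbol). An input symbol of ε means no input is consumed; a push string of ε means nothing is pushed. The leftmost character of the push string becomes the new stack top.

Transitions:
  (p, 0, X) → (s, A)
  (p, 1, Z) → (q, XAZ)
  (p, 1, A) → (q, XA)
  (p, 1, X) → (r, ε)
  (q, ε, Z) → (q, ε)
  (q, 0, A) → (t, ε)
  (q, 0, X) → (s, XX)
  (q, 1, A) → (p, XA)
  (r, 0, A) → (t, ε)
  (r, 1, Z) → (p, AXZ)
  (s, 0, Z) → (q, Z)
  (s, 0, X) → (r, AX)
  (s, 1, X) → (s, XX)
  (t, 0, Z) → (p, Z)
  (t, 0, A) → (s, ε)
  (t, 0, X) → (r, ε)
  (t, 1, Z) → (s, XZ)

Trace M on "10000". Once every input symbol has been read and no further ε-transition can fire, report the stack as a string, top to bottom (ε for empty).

(p, 10000, Z)
  read 1, top Z: go to q, push XAZ → (q, 0000, XAZ)
  read 0, top X: go to s, push XX → (s, 000, XXAZ)
  read 0, top X: go to r, push AX → (r, 00, AXXAZ)
  read 0, top A: go to t, push ε → (t, 0, XXAZ)
  read 0, top X: go to r, push ε → (r, ε, XAZ)
All input consumed in state r with stack XAZ.

XAZ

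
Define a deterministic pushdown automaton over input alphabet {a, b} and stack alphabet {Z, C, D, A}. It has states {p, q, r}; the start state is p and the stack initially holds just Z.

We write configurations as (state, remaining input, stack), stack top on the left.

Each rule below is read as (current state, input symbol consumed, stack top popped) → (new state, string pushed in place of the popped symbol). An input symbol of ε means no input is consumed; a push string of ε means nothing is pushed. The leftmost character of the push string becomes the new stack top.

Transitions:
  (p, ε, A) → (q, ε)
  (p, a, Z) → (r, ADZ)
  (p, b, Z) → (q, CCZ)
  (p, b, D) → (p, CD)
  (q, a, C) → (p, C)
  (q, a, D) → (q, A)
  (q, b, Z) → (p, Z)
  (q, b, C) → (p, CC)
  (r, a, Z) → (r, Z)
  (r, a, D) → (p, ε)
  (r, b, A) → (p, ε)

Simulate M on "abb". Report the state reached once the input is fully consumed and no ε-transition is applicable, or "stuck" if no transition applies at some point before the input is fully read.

(p, abb, Z) ⊢ (r, bb, ADZ) ⊢ (p, b, DZ) ⊢ (p, ε, CDZ)
All input consumed; M is in state p.

p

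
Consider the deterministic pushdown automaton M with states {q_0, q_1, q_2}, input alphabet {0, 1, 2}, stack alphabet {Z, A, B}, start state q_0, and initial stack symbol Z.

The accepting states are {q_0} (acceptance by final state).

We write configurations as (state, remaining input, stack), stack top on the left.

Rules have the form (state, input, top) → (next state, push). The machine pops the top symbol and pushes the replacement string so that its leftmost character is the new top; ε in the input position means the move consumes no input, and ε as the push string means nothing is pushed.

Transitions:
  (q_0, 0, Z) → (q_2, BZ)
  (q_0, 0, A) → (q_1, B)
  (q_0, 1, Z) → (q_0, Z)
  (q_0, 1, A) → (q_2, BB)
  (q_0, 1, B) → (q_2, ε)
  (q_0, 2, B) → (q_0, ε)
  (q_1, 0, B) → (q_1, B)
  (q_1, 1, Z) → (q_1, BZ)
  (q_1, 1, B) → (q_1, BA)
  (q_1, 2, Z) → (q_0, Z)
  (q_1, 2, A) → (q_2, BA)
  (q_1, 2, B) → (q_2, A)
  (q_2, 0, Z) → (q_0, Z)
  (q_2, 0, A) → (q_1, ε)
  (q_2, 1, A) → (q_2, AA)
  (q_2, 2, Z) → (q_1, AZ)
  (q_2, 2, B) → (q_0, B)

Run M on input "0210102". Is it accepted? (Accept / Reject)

(q_0, 0210102, Z) ⊢ (q_2, 210102, BZ) ⊢ (q_0, 10102, BZ) ⊢ (q_2, 0102, Z) ⊢ (q_0, 102, Z) ⊢ (q_0, 02, Z) ⊢ (q_2, 2, BZ) ⊢ (q_0, ε, BZ)
All input consumed; state q_0 ∈ F.

Accept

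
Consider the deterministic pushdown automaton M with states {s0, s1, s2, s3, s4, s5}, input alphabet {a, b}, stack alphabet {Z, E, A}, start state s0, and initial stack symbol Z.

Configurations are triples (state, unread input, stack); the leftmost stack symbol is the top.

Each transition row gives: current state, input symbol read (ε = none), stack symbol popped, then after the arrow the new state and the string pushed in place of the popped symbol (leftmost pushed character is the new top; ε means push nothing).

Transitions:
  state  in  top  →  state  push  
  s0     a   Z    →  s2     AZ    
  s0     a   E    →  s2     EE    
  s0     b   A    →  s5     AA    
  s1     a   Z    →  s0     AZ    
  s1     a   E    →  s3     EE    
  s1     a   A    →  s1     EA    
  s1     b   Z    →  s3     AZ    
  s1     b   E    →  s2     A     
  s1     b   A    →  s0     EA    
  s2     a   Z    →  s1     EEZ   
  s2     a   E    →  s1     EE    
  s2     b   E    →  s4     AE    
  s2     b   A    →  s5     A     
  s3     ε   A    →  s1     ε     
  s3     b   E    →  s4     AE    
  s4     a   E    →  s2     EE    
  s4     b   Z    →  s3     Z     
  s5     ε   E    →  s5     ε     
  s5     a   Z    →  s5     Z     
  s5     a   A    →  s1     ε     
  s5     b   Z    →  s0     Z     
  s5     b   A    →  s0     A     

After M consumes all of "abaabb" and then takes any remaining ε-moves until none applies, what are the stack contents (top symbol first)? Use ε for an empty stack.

AAZ

(s0, abaabb, Z)
  read a, top Z: go to s2, push AZ → (s2, baabb, AZ)
  read b, top A: go to s5, push A → (s5, aabb, AZ)
  read a, top A: go to s1, push ε → (s1, abb, Z)
  read a, top Z: go to s0, push AZ → (s0, bb, AZ)
  read b, top A: go to s5, push AA → (s5, b, AAZ)
  read b, top A: go to s0, push A → (s0, ε, AAZ)
All input consumed in state s0 with stack AAZ.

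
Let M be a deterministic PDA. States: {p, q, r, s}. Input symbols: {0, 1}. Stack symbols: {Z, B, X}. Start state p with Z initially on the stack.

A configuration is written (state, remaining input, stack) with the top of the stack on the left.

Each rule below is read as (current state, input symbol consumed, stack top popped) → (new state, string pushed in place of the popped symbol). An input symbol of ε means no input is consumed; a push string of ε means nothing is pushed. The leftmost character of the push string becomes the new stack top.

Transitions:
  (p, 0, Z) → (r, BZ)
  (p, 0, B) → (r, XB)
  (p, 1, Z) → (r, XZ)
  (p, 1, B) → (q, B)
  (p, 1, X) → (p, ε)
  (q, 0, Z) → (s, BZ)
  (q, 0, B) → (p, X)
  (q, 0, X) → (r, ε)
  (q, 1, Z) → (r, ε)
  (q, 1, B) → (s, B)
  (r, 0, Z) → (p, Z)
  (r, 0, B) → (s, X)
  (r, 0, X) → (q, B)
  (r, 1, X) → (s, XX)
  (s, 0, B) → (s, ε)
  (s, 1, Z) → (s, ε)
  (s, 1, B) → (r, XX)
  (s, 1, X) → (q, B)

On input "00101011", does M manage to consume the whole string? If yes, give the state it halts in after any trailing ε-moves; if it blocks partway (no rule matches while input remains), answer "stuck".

stuck

(p, 00101011, Z)
  read 0, top Z: go to r, push BZ → (r, 0101011, BZ)
  read 0, top B: go to s, push X → (s, 101011, XZ)
  read 1, top X: go to q, push B → (q, 01011, BZ)
  read 0, top B: go to p, push X → (p, 1011, XZ)
  read 1, top X: go to p, push ε → (p, 011, Z)
  read 0, top Z: go to r, push BZ → (r, 11, BZ)
No transition for (r, 1, top B); M blocks with input 11 remaining.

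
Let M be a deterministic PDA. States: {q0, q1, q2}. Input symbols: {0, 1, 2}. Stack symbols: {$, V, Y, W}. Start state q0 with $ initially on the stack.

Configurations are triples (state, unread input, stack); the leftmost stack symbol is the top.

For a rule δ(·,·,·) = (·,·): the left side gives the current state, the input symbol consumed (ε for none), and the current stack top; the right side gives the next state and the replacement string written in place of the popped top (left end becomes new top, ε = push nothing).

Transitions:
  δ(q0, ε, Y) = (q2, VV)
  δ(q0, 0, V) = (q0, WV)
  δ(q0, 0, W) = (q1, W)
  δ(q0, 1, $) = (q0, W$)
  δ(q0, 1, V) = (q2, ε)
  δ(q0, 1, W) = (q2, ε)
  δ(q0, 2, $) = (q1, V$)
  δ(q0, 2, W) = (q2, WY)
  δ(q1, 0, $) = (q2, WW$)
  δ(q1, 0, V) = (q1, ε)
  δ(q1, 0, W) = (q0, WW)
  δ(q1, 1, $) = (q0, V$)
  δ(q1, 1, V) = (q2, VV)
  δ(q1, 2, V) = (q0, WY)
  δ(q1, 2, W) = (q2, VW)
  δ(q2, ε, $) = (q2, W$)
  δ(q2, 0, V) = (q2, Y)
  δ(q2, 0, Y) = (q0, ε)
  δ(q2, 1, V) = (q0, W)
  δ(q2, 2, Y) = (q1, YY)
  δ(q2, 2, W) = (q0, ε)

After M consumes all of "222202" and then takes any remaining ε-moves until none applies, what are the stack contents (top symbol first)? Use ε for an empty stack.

(q0, 222202, $)
  read 2, top $: go to q1, push V$ → (q1, 22202, V$)
  read 2, top V: go to q0, push WY → (q0, 2202, WY$)
  read 2, top W: go to q2, push WY → (q2, 202, WYY$)
  read 2, top W: go to q0, push ε → (q0, 02, YY$)
  ε-move, top Y: go to q2, push VV → (q2, 02, VVY$)
  read 0, top V: go to q2, push Y → (q2, 2, YVY$)
  read 2, top Y: go to q1, push YY → (q1, ε, YYVY$)
All input consumed in state q1 with stack YYVY$.

YYVY$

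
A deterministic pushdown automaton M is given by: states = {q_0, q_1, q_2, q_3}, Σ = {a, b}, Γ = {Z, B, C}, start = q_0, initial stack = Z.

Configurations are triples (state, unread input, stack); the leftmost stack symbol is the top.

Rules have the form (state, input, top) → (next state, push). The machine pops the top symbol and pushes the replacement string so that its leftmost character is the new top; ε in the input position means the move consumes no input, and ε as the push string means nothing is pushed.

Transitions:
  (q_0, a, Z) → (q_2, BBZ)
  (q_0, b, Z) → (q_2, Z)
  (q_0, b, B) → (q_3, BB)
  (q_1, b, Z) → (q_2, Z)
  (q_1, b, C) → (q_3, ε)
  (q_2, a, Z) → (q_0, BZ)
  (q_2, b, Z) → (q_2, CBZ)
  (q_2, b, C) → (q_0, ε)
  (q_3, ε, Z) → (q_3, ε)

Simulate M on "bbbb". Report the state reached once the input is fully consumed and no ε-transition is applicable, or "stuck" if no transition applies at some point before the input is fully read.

(q_0, bbbb, Z) ⊢ (q_2, bbb, Z) ⊢ (q_2, bb, CBZ) ⊢ (q_0, b, BZ) ⊢ (q_3, ε, BBZ)
All input consumed; M is in state q_3.

q_3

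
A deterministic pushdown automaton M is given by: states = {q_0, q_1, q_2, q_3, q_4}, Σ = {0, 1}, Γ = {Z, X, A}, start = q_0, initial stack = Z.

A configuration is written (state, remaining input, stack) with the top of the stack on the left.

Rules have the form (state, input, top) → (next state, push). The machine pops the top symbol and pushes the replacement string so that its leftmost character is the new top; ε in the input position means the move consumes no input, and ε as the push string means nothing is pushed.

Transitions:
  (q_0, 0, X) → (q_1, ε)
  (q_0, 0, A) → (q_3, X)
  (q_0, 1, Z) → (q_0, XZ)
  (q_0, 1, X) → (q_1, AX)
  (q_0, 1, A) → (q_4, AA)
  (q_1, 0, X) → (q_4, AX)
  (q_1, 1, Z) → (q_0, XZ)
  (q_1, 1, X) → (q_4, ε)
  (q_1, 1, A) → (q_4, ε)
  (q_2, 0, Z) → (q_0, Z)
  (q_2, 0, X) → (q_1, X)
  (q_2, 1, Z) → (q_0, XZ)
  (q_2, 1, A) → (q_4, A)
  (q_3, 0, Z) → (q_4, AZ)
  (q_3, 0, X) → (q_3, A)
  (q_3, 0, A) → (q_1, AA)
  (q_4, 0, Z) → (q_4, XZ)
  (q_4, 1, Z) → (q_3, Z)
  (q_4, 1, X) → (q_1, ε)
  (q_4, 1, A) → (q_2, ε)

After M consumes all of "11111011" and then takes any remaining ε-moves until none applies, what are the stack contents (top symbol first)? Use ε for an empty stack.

AXZ

(q_0, 11111011, Z) ⊢ (q_0, 1111011, XZ) ⊢ (q_1, 111011, AXZ) ⊢ (q_4, 11011, XZ) ⊢ (q_1, 1011, Z) ⊢ (q_0, 011, XZ) ⊢ (q_1, 11, Z) ⊢ (q_0, 1, XZ) ⊢ (q_1, ε, AXZ)
All input consumed in state q_1 with stack AXZ.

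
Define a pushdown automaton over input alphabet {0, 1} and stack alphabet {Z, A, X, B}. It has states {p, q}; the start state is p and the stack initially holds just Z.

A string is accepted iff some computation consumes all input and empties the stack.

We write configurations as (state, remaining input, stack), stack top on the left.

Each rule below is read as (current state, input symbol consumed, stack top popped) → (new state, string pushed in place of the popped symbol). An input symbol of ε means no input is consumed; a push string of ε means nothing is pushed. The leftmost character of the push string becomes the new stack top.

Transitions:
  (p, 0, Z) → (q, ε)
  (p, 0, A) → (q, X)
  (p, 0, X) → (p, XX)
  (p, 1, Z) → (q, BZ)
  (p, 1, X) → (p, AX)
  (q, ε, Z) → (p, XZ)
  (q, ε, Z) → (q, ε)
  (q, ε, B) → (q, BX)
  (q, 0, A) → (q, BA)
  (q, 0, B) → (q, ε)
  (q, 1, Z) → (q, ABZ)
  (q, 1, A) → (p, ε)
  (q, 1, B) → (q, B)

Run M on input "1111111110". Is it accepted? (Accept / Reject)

One accepting computation: (p, 1111111110, Z) ⊢ (q, 111111110, BZ) ⊢ (q, 11111110, BZ) ⊢ (q, 1111110, BZ) ⊢ (q, 111110, BZ) ⊢ (q, 11110, BZ) ⊢ (q, 1110, BZ) ⊢ (q, 110, BZ) ⊢ (q, 10, BZ) ⊢ (q, 0, BZ) ⊢ (q, ε, Z) ⊢ (q, ε, ε)
All input consumed and the stack is empty.

Accept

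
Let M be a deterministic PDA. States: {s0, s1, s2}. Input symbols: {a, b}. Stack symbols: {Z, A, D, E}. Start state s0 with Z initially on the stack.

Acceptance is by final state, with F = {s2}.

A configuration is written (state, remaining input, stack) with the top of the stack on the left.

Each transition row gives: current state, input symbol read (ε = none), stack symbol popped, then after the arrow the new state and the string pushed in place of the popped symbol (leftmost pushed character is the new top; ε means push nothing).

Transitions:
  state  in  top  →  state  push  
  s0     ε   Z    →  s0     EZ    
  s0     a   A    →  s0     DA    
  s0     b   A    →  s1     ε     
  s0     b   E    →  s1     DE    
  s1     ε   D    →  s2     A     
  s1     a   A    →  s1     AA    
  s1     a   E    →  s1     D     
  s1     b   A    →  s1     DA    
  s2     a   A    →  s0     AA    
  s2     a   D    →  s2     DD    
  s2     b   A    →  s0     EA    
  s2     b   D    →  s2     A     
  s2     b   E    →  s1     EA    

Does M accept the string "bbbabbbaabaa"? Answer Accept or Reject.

(s0, bbbabbbaabaa, Z)
  ε-move, top Z: go to s0, push EZ → (s0, bbbabbbaabaa, EZ)
  read b, top E: go to s1, push DE → (s1, bbabbbaabaa, DEZ)
  ε-move, top D: go to s2, push A → (s2, bbabbbaabaa, AEZ)
  read b, top A: go to s0, push EA → (s0, babbbaabaa, EAEZ)
  read b, top E: go to s1, push DE → (s1, abbbaabaa, DEAEZ)
  ε-move, top D: go to s2, push A → (s2, abbbaabaa, AEAEZ)
  read a, top A: go to s0, push AA → (s0, bbbaabaa, AAEAEZ)
  read b, top A: go to s1, push ε → (s1, bbaabaa, AEAEZ)
  read b, top A: go to s1, push DA → (s1, baabaa, DAEAEZ)
  ε-move, top D: go to s2, push A → (s2, baabaa, AAEAEZ)
  read b, top A: go to s0, push EA → (s0, aabaa, EAAEAEZ)
No transition applies at (s0, aabaa, EAAEAEZ); input not fully consumed.

Reject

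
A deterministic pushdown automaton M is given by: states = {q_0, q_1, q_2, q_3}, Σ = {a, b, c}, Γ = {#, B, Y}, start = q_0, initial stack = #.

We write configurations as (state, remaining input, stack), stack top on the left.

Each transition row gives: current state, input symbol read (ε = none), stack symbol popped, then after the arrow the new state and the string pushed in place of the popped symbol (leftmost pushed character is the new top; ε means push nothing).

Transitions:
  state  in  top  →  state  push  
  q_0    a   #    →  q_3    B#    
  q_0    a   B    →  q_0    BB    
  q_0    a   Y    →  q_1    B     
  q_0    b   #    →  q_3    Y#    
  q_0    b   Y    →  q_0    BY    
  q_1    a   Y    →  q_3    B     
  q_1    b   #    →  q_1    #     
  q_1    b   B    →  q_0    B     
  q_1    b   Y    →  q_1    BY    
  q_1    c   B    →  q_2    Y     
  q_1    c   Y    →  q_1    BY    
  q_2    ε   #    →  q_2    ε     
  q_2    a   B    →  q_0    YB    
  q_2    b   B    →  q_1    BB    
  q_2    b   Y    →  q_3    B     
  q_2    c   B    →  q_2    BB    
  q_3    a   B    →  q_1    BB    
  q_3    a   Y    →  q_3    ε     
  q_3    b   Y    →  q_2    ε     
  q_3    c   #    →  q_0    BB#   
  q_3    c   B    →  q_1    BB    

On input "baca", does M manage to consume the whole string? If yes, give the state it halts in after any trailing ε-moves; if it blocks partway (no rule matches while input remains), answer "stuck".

(q_0, baca, #)
  read b, top #: go to q_3, push Y# → (q_3, aca, Y#)
  read a, top Y: go to q_3, push ε → (q_3, ca, #)
  read c, top #: go to q_0, push BB# → (q_0, a, BB#)
  read a, top B: go to q_0, push BB → (q_0, ε, BBB#)
All input consumed; M is in state q_0.

q_0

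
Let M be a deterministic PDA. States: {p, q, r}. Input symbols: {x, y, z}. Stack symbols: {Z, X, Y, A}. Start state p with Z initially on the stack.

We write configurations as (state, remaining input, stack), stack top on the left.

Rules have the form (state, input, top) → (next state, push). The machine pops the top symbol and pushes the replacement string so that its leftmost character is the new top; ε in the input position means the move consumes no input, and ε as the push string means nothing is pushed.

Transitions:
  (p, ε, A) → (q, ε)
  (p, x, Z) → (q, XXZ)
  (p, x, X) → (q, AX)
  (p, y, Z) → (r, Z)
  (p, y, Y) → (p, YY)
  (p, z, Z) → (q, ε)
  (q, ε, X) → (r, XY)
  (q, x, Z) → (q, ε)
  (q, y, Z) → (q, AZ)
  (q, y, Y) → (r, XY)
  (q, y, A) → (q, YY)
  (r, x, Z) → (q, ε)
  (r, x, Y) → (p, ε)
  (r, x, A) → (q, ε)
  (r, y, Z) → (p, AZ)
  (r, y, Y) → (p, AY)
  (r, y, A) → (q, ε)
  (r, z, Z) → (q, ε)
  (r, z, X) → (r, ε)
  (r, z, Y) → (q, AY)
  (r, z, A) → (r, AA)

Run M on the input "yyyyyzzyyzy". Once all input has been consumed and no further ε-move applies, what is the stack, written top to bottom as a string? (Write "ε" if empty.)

(p, yyyyyzzyyzy, Z)
  read y, top Z: go to r, push Z → (r, yyyyzzyyzy, Z)
  read y, top Z: go to p, push AZ → (p, yyyzzyyzy, AZ)
  ε-move, top A: go to q, push ε → (q, yyyzzyyzy, Z)
  read y, top Z: go to q, push AZ → (q, yyzzyyzy, AZ)
  read y, top A: go to q, push YY → (q, yzzyyzy, YYZ)
  read y, top Y: go to r, push XY → (r, zzyyzy, XYYZ)
  read z, top X: go to r, push ε → (r, zyyzy, YYZ)
  read z, top Y: go to q, push AY → (q, yyzy, AYYZ)
  read y, top A: go to q, push YY → (q, yzy, YYYYZ)
  read y, top Y: go to r, push XY → (r, zy, XYYYYZ)
  read z, top X: go to r, push ε → (r, y, YYYYZ)
  read y, top Y: go to p, push AY → (p, ε, AYYYYZ)
  ε-move, top A: go to q, push ε → (q, ε, YYYYZ)
All input consumed in state q with stack YYYYZ.

YYYYZ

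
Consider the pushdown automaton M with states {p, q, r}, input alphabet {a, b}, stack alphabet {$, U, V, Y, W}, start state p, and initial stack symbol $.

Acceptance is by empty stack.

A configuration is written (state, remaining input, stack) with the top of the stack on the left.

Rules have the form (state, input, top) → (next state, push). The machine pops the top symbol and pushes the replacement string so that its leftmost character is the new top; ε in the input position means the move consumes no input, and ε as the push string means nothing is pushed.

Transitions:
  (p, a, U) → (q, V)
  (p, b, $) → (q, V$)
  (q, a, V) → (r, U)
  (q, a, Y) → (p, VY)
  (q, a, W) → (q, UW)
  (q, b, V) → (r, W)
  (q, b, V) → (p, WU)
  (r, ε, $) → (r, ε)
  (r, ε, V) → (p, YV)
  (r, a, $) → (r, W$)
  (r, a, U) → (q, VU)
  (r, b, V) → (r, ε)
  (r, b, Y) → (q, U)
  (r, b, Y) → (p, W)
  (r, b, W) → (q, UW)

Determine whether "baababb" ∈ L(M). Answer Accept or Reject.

Reject

No computation consumes all input and empties the stack.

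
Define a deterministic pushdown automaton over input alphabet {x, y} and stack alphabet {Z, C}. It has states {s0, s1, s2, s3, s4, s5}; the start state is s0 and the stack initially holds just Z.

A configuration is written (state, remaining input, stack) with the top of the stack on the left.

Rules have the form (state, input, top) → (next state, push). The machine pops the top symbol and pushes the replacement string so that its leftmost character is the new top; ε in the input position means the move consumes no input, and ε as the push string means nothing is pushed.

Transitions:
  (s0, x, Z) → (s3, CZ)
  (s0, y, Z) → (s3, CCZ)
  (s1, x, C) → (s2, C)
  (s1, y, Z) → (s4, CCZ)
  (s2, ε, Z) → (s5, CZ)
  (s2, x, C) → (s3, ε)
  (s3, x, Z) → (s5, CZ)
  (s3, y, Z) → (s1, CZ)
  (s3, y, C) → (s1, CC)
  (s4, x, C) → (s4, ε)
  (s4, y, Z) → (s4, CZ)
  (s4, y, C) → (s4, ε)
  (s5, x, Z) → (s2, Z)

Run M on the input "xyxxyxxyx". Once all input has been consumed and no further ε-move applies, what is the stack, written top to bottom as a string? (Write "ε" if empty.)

(s0, xyxxyxxyx, Z)
  read x, top Z: go to s3, push CZ → (s3, yxxyxxyx, CZ)
  read y, top C: go to s1, push CC → (s1, xxyxxyx, CCZ)
  read x, top C: go to s2, push C → (s2, xyxxyx, CCZ)
  read x, top C: go to s3, push ε → (s3, yxxyx, CZ)
  read y, top C: go to s1, push CC → (s1, xxyx, CCZ)
  read x, top C: go to s2, push C → (s2, xyx, CCZ)
  read x, top C: go to s3, push ε → (s3, yx, CZ)
  read y, top C: go to s1, push CC → (s1, x, CCZ)
  read x, top C: go to s2, push C → (s2, ε, CCZ)
All input consumed in state s2 with stack CCZ.

CCZ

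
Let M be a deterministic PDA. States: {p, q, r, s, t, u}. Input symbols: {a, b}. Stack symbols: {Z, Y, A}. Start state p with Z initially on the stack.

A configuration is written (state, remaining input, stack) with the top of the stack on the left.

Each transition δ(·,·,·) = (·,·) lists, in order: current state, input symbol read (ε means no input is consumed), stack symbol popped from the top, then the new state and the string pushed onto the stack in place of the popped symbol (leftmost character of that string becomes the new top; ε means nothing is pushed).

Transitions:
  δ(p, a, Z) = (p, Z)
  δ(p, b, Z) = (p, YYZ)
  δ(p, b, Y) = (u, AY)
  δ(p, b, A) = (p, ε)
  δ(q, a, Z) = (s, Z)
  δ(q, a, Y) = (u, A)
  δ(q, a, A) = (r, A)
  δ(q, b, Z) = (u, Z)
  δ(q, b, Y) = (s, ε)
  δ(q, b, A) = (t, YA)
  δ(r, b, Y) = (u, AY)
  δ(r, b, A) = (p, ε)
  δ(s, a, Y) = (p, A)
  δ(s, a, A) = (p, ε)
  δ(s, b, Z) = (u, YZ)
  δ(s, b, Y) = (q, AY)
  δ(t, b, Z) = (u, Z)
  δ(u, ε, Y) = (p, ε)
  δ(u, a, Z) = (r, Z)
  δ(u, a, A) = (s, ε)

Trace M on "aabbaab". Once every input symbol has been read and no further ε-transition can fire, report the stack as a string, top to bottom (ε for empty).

YZ

(p, aabbaab, Z) ⊢ (p, abbaab, Z) ⊢ (p, bbaab, Z) ⊢ (p, baab, YYZ) ⊢ (u, aab, AYYZ) ⊢ (s, ab, YYZ) ⊢ (p, b, AYZ) ⊢ (p, ε, YZ)
All input consumed in state p with stack YZ.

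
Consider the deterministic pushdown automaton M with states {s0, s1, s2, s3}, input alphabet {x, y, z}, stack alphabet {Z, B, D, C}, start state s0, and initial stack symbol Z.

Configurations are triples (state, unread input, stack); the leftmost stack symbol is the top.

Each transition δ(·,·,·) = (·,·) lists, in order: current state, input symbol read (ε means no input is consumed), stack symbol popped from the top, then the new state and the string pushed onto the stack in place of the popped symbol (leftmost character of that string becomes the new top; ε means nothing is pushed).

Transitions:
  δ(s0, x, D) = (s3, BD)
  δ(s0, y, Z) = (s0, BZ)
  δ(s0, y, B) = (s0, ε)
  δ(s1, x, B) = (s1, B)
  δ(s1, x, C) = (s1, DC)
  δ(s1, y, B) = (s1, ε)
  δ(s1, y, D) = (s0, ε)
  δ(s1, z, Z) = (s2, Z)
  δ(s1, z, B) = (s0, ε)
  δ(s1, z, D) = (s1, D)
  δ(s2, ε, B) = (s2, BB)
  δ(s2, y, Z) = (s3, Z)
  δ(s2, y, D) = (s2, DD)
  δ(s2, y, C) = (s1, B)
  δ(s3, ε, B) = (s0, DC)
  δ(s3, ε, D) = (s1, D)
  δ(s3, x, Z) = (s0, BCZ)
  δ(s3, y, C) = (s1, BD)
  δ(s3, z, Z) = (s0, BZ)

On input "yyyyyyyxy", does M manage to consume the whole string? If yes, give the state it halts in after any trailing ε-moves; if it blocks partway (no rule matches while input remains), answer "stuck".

stuck

(s0, yyyyyyyxy, Z)
  read y, top Z: go to s0, push BZ → (s0, yyyyyyxy, BZ)
  read y, top B: go to s0, push ε → (s0, yyyyyxy, Z)
  read y, top Z: go to s0, push BZ → (s0, yyyyxy, BZ)
  read y, top B: go to s0, push ε → (s0, yyyxy, Z)
  read y, top Z: go to s0, push BZ → (s0, yyxy, BZ)
  read y, top B: go to s0, push ε → (s0, yxy, Z)
  read y, top Z: go to s0, push BZ → (s0, xy, BZ)
No transition for (s0, x, top B); M blocks with input xy remaining.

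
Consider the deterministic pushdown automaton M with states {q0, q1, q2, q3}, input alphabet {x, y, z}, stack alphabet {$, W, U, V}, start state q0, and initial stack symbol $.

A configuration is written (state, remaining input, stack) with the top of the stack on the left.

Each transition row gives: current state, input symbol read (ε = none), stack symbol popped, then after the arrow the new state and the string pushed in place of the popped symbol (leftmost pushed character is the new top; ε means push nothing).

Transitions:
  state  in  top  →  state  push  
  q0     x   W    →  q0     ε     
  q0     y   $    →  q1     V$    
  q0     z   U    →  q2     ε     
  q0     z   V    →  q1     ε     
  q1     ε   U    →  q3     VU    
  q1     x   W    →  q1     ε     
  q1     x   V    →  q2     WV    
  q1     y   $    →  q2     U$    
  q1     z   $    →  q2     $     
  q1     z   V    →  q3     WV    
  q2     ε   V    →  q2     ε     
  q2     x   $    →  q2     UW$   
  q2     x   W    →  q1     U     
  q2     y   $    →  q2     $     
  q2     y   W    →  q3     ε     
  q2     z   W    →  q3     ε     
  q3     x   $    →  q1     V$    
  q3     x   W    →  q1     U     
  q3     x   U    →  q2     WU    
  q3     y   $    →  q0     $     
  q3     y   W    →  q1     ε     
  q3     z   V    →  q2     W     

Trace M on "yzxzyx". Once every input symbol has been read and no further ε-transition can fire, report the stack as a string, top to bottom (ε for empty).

(q0, yzxzyx, $)
  read y, top $: go to q1, push V$ → (q1, zxzyx, V$)
  read z, top V: go to q3, push WV → (q3, xzyx, WV$)
  read x, top W: go to q1, push U → (q1, zyx, UV$)
  ε-move, top U: go to q3, push VU → (q3, zyx, VUV$)
  read z, top V: go to q2, push W → (q2, yx, WUV$)
  read y, top W: go to q3, push ε → (q3, x, UV$)
  read x, top U: go to q2, push WU → (q2, ε, WUV$)
All input consumed in state q2 with stack WUV$.

WUV$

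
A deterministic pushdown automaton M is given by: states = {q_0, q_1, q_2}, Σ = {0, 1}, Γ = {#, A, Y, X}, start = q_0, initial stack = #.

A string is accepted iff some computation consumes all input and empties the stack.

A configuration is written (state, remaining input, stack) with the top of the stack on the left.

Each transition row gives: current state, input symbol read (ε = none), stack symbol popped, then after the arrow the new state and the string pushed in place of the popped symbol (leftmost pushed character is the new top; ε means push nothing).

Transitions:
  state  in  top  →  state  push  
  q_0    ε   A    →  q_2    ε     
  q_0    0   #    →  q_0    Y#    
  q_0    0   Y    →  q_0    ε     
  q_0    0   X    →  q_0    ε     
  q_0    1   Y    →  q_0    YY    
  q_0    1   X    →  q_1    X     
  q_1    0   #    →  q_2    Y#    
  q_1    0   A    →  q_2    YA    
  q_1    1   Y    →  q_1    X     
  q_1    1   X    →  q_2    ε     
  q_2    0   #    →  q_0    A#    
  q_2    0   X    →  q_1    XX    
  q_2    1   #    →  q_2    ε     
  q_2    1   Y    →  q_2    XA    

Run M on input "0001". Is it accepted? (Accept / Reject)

(q_0, 0001, #)
  read 0, top #: go to q_0, push Y# → (q_0, 001, Y#)
  read 0, top Y: go to q_0, push ε → (q_0, 01, #)
  read 0, top #: go to q_0, push Y# → (q_0, 1, Y#)
  read 1, top Y: go to q_0, push YY → (q_0, ε, YY#)
All input consumed; stack is YY#, not empty, and no further ε-move applies.

Reject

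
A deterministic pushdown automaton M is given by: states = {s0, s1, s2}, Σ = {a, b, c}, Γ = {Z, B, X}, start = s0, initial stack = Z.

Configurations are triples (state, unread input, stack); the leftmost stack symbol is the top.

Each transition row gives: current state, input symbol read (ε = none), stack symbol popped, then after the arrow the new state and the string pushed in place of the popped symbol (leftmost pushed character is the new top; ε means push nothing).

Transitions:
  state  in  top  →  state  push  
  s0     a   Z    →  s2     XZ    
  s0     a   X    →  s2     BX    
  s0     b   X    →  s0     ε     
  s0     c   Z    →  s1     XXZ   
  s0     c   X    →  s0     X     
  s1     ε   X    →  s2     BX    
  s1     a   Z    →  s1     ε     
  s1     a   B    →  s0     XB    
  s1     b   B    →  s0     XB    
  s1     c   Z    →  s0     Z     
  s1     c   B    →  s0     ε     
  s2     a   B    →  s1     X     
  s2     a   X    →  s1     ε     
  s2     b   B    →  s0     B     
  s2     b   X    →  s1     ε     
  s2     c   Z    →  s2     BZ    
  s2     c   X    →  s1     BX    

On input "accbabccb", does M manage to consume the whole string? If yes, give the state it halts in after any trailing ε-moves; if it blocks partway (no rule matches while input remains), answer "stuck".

(s0, accbabccb, Z) ⊢ (s2, ccbabccb, XZ) ⊢ (s1, cbabccb, BXZ) ⊢ (s0, babccb, XZ) ⊢ (s0, abccb, Z) ⊢ (s2, bccb, XZ) ⊢ (s1, ccb, Z) ⊢ (s0, cb, Z) ⊢ (s1, b, XXZ) ⊢ (s2, b, BXXZ) ⊢ (s0, ε, BXXZ)
All input consumed; M is in state s0.

s0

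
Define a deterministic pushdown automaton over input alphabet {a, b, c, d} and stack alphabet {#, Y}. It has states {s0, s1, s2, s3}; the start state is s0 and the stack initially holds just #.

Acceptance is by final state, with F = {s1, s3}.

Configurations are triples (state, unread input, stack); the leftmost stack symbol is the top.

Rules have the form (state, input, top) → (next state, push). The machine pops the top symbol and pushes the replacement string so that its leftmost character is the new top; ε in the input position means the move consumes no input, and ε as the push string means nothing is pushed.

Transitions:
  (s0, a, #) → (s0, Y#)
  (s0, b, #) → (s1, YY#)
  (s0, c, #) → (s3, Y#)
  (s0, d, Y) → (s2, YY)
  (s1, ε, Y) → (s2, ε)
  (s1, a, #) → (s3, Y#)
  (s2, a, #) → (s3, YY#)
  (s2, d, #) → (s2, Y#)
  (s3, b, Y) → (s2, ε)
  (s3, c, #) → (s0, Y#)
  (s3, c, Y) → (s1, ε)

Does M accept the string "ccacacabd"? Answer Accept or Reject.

Reject

(s0, ccacacabd, #) ⊢ (s3, cacacabd, Y#) ⊢ (s1, acacabd, #) ⊢ (s3, cacabd, Y#) ⊢ (s1, acabd, #) ⊢ (s3, cabd, Y#) ⊢ (s1, abd, #) ⊢ (s3, bd, Y#) ⊢ (s2, d, #) ⊢ (s2, ε, Y#)
All input consumed; state s2 ∉ F and no further ε-move applies.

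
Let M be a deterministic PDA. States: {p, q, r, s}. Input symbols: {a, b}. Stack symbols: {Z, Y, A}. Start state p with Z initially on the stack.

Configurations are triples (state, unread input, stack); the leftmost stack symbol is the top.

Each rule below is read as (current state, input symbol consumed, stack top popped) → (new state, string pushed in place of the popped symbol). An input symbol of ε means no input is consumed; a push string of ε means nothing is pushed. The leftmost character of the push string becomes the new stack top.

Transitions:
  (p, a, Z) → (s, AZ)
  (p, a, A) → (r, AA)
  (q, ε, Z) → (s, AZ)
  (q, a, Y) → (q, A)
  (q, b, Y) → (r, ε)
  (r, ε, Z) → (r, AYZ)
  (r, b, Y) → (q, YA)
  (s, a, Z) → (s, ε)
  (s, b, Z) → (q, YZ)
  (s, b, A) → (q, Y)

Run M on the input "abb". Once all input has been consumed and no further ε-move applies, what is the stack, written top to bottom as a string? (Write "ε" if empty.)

(p, abb, Z)
  read a, top Z: go to s, push AZ → (s, bb, AZ)
  read b, top A: go to q, push Y → (q, b, YZ)
  read b, top Y: go to r, push ε → (r, ε, Z)
  ε-move, top Z: go to r, push AYZ → (r, ε, AYZ)
All input consumed in state r with stack AYZ.

AYZ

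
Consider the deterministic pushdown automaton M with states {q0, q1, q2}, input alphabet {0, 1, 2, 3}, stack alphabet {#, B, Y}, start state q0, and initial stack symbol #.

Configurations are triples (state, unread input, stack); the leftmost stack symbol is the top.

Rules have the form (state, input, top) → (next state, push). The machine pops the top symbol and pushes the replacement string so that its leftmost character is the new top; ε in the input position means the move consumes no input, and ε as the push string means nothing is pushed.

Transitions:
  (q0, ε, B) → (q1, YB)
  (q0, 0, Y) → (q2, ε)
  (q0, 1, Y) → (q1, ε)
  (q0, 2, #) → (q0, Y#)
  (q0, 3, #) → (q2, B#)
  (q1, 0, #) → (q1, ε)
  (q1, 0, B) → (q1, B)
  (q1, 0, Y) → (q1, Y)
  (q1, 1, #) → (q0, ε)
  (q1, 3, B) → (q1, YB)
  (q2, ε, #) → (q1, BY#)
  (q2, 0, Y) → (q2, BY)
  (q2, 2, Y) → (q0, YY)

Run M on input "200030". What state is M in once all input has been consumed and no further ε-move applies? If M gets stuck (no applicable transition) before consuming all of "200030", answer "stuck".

(q0, 200030, #)
  read 2, top #: go to q0, push Y# → (q0, 00030, Y#)
  read 0, top Y: go to q2, push ε → (q2, 0030, #)
  ε-move, top #: go to q1, push BY# → (q1, 0030, BY#)
  read 0, top B: go to q1, push B → (q1, 030, BY#)
  read 0, top B: go to q1, push B → (q1, 30, BY#)
  read 3, top B: go to q1, push YB → (q1, 0, YBY#)
  read 0, top Y: go to q1, push Y → (q1, ε, YBY#)
All input consumed; M is in state q1.

q1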